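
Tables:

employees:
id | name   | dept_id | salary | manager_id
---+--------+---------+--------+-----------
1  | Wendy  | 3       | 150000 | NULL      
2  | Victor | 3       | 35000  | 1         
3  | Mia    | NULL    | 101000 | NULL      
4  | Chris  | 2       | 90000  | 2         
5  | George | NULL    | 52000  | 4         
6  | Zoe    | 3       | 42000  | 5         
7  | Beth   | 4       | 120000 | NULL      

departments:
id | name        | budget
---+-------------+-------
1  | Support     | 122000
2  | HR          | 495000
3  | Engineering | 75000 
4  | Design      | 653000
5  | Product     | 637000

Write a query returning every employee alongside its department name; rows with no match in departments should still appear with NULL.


LEFT JOIN keeps every row from employees (the left table); where dept_id has no match in departments, the department columns become NULL. Walk through each employee:
  - employee 1 (Wendy): dept_id=3 -> matches Engineering
  - employee 2 (Victor): dept_id=3 -> matches Engineering
  - employee 3 (Mia): dept_id=NULL, no match -> kept with NULL
  - employee 4 (Chris): dept_id=2 -> matches HR
  - employee 5 (George): dept_id=NULL, no match -> kept with NULL
  - employee 6 (Zoe): dept_id=3 -> matches Engineering
  - employee 7 (Beth): dept_id=4 -> matches Design
All 7 rows appear; 2 have NULL department.

SQL:
SELECT a.name, b.name AS department
FROM employees a
LEFT JOIN departments b ON a.dept_id = b.id

Result:
name   | department 
-------+------------
Wendy  | Engineering
Victor | Engineering
Mia    | NULL       
Chris  | HR         
George | NULL       
Zoe    | Engineering
Beth   | Design     


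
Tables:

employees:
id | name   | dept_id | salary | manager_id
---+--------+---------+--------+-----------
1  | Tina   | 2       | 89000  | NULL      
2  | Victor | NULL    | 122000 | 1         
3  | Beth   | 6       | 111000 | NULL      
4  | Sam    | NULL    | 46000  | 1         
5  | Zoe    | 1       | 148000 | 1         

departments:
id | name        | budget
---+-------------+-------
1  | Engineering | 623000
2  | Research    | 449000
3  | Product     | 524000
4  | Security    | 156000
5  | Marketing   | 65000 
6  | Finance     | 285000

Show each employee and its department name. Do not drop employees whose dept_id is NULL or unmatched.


LEFT JOIN keeps every row from employees (the left table); where dept_id has no match in departments, the department columns become NULL. Walk through each employee:
  - employee 1 (Tina): dept_id=2 -> matches Research
  - employee 2 (Victor): dept_id=NULL, no match -> kept with NULL
  - employee 3 (Beth): dept_id=6 -> matches Finance
  - employee 4 (Sam): dept_id=NULL, no match -> kept with NULL
  - employee 5 (Zoe): dept_id=1 -> matches Engineering
All 5 rows appear; 2 have NULL department.

SQL:
SELECT a.name, b.name AS department
FROM employees a
LEFT JOIN departments b ON a.dept_id = b.id

Result:
name   | department 
-------+------------
Tina   | Research   
Victor | NULL       
Beth   | Finance    
Sam    | NULL       
Zoe    | Engineering


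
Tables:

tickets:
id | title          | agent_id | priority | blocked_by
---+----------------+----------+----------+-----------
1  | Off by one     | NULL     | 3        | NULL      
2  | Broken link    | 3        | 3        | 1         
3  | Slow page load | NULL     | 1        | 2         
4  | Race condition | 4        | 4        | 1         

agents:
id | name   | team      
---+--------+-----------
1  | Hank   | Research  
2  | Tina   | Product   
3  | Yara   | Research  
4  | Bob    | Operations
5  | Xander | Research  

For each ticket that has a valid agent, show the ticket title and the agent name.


INNER JOIN keeps only tickets rows whose agent_id matches an id in agents. Walk through each ticket:
  - ticket 1 (Off by one): agent_id=NULL, no match -> dropped
  - ticket 2 (Broken link): agent_id=3 -> matches Yara
  - ticket 3 (Slow page load): agent_id=NULL, no match -> dropped
  - ticket 4 (Race condition): agent_id=4 -> matches Bob
So 2 of 4 rows are dropped.

SQL:
SELECT a.title, b.name AS agent
FROM tickets a
INNER JOIN agents b ON a.agent_id = b.id

Result:
title          | agent
---------------+------
Broken link    | Yara 
Race condition | Bob  


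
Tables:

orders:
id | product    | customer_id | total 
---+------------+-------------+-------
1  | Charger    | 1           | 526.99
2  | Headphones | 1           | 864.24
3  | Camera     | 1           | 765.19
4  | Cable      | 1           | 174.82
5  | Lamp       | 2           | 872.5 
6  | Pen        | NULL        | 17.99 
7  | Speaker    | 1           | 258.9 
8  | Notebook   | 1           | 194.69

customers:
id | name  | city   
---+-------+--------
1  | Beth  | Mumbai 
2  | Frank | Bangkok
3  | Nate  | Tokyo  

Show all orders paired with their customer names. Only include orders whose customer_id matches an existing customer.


INNER JOIN keeps only orders rows whose customer_id matches an id in customers. Walk through each order:
  - order 1 (Charger): customer_id=1 -> matches Beth
  - order 2 (Headphones): customer_id=1 -> matches Beth
  - order 3 (Camera): customer_id=1 -> matches Beth
  - order 4 (Cable): customer_id=1 -> matches Beth
  - order 5 (Lamp): customer_id=2 -> matches Frank
  - order 6 (Pen): customer_id=NULL, no match -> dropped
  - order 7 (Speaker): customer_id=1 -> matches Beth
  - order 8 (Notebook): customer_id=1 -> matches Beth
So 1 of 8 rows is dropped.

SQL:
SELECT a.product, b.name AS customer
FROM orders a
INNER JOIN customers b ON a.customer_id = b.id

Result:
product    | customer
-----------+---------
Charger    | Beth    
Headphones | Beth    
Camera     | Beth    
Cable      | Beth    
Lamp       | Frank   
Speaker    | Beth    
Notebook   | Beth    


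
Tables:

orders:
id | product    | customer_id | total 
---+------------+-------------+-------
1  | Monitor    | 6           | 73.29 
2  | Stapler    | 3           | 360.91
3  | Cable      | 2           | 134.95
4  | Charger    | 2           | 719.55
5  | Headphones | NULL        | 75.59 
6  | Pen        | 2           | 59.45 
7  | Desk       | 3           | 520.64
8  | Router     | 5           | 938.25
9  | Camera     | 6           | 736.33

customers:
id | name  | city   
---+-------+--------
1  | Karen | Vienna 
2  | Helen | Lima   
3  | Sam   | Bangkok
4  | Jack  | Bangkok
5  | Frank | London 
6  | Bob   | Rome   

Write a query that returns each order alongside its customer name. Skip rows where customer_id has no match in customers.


INNER JOIN keeps only orders rows whose customer_id matches an id in customers. Walk through each order:
  - order 1 (Monitor): customer_id=6 -> matches Bob
  - order 2 (Stapler): customer_id=3 -> matches Sam
  - order 3 (Cable): customer_id=2 -> matches Helen
  - order 4 (Charger): customer_id=2 -> matches Helen
  - order 5 (Headphones): customer_id=NULL, no match -> dropped
  - order 6 (Pen): customer_id=2 -> matches Helen
  - order 7 (Desk): customer_id=3 -> matches Sam
  - order 8 (Router): customer_id=5 -> matches Frank
  - order 9 (Camera): customer_id=6 -> matches Bob
So 1 of 9 rows is dropped.

SQL:
SELECT a.product, b.name AS customer
FROM orders a
INNER JOIN customers b ON a.customer_id = b.id

Result:
product | customer
--------+---------
Monitor | Bob     
Stapler | Sam     
Cable   | Helen   
Charger | Helen   
Pen     | Helen   
Desk    | Sam     
Router  | Frank   
Camera  | Bob     


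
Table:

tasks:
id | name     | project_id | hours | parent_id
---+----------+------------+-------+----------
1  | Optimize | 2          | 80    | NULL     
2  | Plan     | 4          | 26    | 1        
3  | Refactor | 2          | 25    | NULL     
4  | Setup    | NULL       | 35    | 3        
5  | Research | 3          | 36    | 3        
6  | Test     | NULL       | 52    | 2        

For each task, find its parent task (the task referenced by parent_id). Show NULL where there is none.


This is a self-join: tasks is joined to a second copy of itself, matching each row's parent_id to another row's id. Use LEFT JOIN so rows with parent_id=NULL are kept.
  - task 1 (Optimize): parent_id=NULL -> NULL
  - task 2 (Plan): parent_id=1 -> Optimize
  - task 3 (Refactor): parent_id=NULL -> NULL
  - task 4 (Setup): parent_id=3 -> Refactor
  - task 5 (Research): parent_id=3 -> Refactor
  - task 6 (Test): parent_id=2 -> Plan

SQL:
SELECT a.name AS item, b.name AS parent
FROM tasks a
LEFT JOIN tasks b ON a.parent_id = b.id

Result:
item     | parent  
---------+---------
Optimize | NULL    
Plan     | Optimize
Refactor | NULL    
Setup    | Refactor
Research | Refactor
Test     | Plan    


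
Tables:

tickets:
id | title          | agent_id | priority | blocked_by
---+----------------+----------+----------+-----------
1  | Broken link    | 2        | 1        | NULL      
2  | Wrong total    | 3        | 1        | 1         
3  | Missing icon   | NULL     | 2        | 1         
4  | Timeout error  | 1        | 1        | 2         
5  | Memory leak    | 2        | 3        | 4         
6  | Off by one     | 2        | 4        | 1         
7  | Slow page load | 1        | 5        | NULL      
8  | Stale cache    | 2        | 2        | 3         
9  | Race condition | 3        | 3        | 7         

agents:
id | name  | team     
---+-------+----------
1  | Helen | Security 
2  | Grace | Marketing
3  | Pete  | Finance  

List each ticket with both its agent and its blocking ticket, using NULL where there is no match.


Two LEFT JOINs from the same base table tickets: one to agents via agent_id, one to tickets itself via blocked_by. Both are LEFT so every ticket is preserved.
Match against agents:
  - ticket 1 (Broken link): agent_id=2 -> matches Grace
  - ticket 2 (Wrong total): agent_id=3 -> matches Pete
  - ticket 3 (Missing icon): agent_id=NULL, no match -> kept with NULL
  - ticket 4 (Timeout error): agent_id=1 -> matches Helen
  - ticket 5 (Memory leak): agent_id=2 -> matches Grace
  - ticket 6 (Off by one): agent_id=2 -> matches Grace
  - ticket 7 (Slow page load): agent_id=1 -> matches Helen
  - ticket 8 (Stale cache): agent_id=2 -> matches Grace
  - ticket 9 (Race condition): agent_id=3 -> matches Pete
Match against tickets (self):
  - ticket 1 (Broken link): blocked_by=NULL -> NULL
  - ticket 2 (Wrong total): blocked_by=1 -> Broken link
  - ticket 3 (Missing icon): blocked_by=1 -> Broken link
  - ticket 4 (Timeout error): blocked_by=2 -> Wrong total
  - ticket 5 (Memory leak): blocked_by=4 -> Timeout error
  - ticket 6 (Off by one): blocked_by=1 -> Broken link
  - ticket 7 (Slow page load): blocked_by=NULL -> NULL
  - ticket 8 (Stale cache): blocked_by=3 -> Missing icon
  - ticket 9 (Race condition): blocked_by=7 -> Slow page load

SQL:
SELECT a.title, b.name AS agent, c.title AS blocked_by
FROM tickets a
LEFT JOIN agents b ON a.agent_id = b.id
LEFT JOIN tickets c ON a.blocked_by = c.id

Result:
title          | agent | blocked_by    
---------------+-------+---------------
Broken link    | Grace | NULL          
Wrong total    | Pete  | Broken link   
Missing icon   | NULL  | Broken link   
Timeout error  | Helen | Wrong total   
Memory leak    | Grace | Timeout error 
Off by one     | Grace | Broken link   
Slow page load | Helen | NULL          
Stale cache    | Grace | Missing icon  
Race condition | Pete  | Slow page load


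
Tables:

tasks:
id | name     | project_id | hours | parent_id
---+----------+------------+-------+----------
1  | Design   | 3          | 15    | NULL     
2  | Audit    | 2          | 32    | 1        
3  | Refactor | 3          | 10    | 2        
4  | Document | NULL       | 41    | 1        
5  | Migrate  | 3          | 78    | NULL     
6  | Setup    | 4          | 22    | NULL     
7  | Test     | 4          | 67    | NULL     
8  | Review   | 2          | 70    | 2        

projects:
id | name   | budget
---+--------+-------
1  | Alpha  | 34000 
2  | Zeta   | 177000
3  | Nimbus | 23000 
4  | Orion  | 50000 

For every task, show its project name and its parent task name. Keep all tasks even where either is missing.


Two LEFT JOINs from the same base table tasks: one to projects via project_id, one to tasks itself via parent_id. Both are LEFT so every task is preserved.
Match against projects:
  - task 1 (Design): project_id=3 -> matches Nimbus
  - task 2 (Audit): project_id=2 -> matches Zeta
  - task 3 (Refactor): project_id=3 -> matches Nimbus
  - task 4 (Document): project_id=NULL, no match -> kept with NULL
  - task 5 (Migrate): project_id=3 -> matches Nimbus
  - task 6 (Setup): project_id=4 -> matches Orion
  - task 7 (Test): project_id=4 -> matches Orion
  - task 8 (Review): project_id=2 -> matches Zeta
Match against tasks (self):
  - task 1 (Design): parent_id=NULL -> NULL
  - task 2 (Audit): parent_id=1 -> Design
  - task 3 (Refactor): parent_id=2 -> Audit
  - task 4 (Document): parent_id=1 -> Design
  - task 5 (Migrate): parent_id=NULL -> NULL
  - task 6 (Setup): parent_id=NULL -> NULL
  - task 7 (Test): parent_id=NULL -> NULL
  - task 8 (Review): parent_id=2 -> Audit

SQL:
SELECT a.name, b.name AS project, c.name AS parent
FROM tasks a
LEFT JOIN projects b ON a.project_id = b.id
LEFT JOIN tasks c ON a.parent_id = c.id

Result:
name     | project | parent
---------+---------+-------
Design   | Nimbus  | NULL  
Audit    | Zeta    | Design
Refactor | Nimbus  | Audit 
Document | NULL    | Design
Migrate  | Nimbus  | NULL  
Setup    | Orion   | NULL  
Test     | Orion   | NULL  
Review   | Zeta    | Audit 


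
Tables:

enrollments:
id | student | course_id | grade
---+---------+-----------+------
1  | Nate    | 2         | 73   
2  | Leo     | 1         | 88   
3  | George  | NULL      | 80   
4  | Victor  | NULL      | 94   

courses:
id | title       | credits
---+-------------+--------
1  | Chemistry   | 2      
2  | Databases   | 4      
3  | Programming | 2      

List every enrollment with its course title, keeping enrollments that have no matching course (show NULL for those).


LEFT JOIN keeps every row from enrollments (the left table); where course_id has no match in courses, the course columns become NULL. Walk through each enrollment:
  - enrollment 1 (Nate): course_id=2 -> matches Databases
  - enrollment 2 (Leo): course_id=1 -> matches Chemistry
  - enrollment 3 (George): course_id=NULL, no match -> kept with NULL
  - enrollment 4 (Victor): course_id=NULL, no match -> kept with NULL
All 4 rows appear; 2 have NULL course.

SQL:
SELECT a.student, b.title AS course
FROM enrollments a
LEFT JOIN courses b ON a.course_id = b.id

Result:
student | course   
--------+----------
Nate    | Databases
Leo     | Chemistry
George  | NULL     
Victor  | NULL     


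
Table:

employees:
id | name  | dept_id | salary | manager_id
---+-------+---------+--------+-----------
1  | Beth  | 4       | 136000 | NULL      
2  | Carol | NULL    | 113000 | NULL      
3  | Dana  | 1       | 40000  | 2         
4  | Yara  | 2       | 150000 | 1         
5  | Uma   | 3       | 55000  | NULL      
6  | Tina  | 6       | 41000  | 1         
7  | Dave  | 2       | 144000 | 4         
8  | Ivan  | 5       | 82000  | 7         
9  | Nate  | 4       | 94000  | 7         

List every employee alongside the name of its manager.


This is a self-join: employees is joined to a second copy of itself, matching each row's manager_id to another row's id. Use LEFT JOIN so rows with manager_id=NULL are kept.
  - employee 1 (Beth): manager_id=NULL -> NULL
  - employee 2 (Carol): manager_id=NULL -> NULL
  - employee 3 (Dana): manager_id=2 -> Carol
  - employee 4 (Yara): manager_id=1 -> Beth
  - employee 5 (Uma): manager_id=NULL -> NULL
  - employee 6 (Tina): manager_id=1 -> Beth
  - employee 7 (Dave): manager_id=4 -> Yara
  - employee 8 (Ivan): manager_id=7 -> Dave
  - employee 9 (Nate): manager_id=7 -> Dave

SQL:
SELECT a.name AS item, b.name AS manager
FROM employees a
LEFT JOIN employees b ON a.manager_id = b.id

Result:
item  | manager
------+--------
Beth  | NULL   
Carol | NULL   
Dana  | Carol  
Yara  | Beth   
Uma   | NULL   
Tina  | Beth   
Dave  | Yara   
Ivan  | Dave   
Nate  | Dave   


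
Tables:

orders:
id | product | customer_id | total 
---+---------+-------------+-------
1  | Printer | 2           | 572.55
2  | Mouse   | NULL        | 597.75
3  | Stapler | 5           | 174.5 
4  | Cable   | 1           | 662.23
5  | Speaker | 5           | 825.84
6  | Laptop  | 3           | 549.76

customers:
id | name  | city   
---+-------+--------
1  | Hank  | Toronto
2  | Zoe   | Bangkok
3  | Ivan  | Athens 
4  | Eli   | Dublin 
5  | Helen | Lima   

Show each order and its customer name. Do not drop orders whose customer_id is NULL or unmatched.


LEFT JOIN keeps every row from orders (the left table); where customer_id has no match in customers, the customer columns become NULL. Walk through each order:
  - order 1 (Printer): customer_id=2 -> matches Zoe
  - order 2 (Mouse): customer_id=NULL, no match -> kept with NULL
  - order 3 (Stapler): customer_id=5 -> matches Helen
  - order 4 (Cable): customer_id=1 -> matches Hank
  - order 5 (Speaker): customer_id=5 -> matches Helen
  - order 6 (Laptop): customer_id=3 -> matches Ivan
All 6 rows appear; 1 has NULL customer.

SQL:
SELECT a.product, b.name AS customer
FROM orders a
LEFT JOIN customers b ON a.customer_id = b.id

Result:
product | customer
--------+---------
Printer | Zoe     
Mouse   | NULL    
Stapler | Helen   
Cable   | Hank    
Speaker | Helen   
Laptop  | Ivan    


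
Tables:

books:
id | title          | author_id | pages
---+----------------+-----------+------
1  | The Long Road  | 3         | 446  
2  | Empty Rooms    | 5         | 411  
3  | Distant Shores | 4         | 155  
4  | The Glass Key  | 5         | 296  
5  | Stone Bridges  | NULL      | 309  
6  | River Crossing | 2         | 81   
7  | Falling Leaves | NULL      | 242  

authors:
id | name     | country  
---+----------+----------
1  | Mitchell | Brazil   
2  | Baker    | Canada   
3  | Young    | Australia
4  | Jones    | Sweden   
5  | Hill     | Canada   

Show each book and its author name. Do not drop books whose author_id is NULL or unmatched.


LEFT JOIN keeps every row from books (the left table); where author_id has no match in authors, the author columns become NULL. Walk through each book:
  - book 1 (The Long Road): author_id=3 -> matches Young
  - book 2 (Empty Rooms): author_id=5 -> matches Hill
  - book 3 (Distant Shores): author_id=4 -> matches Jones
  - book 4 (The Glass Key): author_id=5 -> matches Hill
  - book 5 (Stone Bridges): author_id=NULL, no match -> kept with NULL
  - book 6 (River Crossing): author_id=2 -> matches Baker
  - book 7 (Falling Leaves): author_id=NULL, no match -> kept with NULL
All 7 rows appear; 2 have NULL author.

SQL:
SELECT a.title, b.name AS author
FROM books a
LEFT JOIN authors b ON a.author_id = b.id

Result:
title          | author
---------------+-------
The Long Road  | Young 
Empty Rooms    | Hill  
Distant Shores | Jones 
The Glass Key  | Hill  
Stone Bridges  | NULL  
River Crossing | Baker 
Falling Leaves | NULL  


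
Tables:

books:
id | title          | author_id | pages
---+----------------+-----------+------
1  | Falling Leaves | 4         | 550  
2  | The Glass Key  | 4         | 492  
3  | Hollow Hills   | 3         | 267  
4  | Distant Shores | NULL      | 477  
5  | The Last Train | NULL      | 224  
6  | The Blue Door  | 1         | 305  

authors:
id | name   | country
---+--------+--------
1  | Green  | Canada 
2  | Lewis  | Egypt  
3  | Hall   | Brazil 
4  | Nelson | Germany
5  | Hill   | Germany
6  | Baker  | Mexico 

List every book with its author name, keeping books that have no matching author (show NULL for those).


LEFT JOIN keeps every row from books (the left table); where author_id has no match in authors, the author columns become NULL. Walk through each book:
  - book 1 (Falling Leaves): author_id=4 -> matches Nelson
  - book 2 (The Glass Key): author_id=4 -> matches Nelson
  - book 3 (Hollow Hills): author_id=3 -> matches Hall
  - book 4 (Distant Shores): author_id=NULL, no match -> kept with NULL
  - book 5 (The Last Train): author_id=NULL, no match -> kept with NULL
  - book 6 (The Blue Door): author_id=1 -> matches Green
All 6 rows appear; 2 have NULL author.

SQL:
SELECT a.title, b.name AS author
FROM books a
LEFT JOIN authors b ON a.author_id = b.id

Result:
title          | author
---------------+-------
Falling Leaves | Nelson
The Glass Key  | Nelson
Hollow Hills   | Hall  
Distant Shores | NULL  
The Last Train | NULL  
The Blue Door  | Green 


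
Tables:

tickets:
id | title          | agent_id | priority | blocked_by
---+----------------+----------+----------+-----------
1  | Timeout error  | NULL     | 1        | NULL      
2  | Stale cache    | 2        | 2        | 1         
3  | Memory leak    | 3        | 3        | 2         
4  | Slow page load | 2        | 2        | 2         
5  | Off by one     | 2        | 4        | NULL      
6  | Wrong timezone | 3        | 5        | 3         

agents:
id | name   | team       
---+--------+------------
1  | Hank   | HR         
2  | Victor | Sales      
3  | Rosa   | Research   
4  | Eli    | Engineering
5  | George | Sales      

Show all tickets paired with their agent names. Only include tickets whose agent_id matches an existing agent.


INNER JOIN keeps only tickets rows whose agent_id matches an id in agents. Walk through each ticket:
  - ticket 1 (Timeout error): agent_id=NULL, no match -> dropped
  - ticket 2 (Stale cache): agent_id=2 -> matches Victor
  - ticket 3 (Memory leak): agent_id=3 -> matches Rosa
  - ticket 4 (Slow page load): agent_id=2 -> matches Victor
  - ticket 5 (Off by one): agent_id=2 -> matches Victor
  - ticket 6 (Wrong timezone): agent_id=3 -> matches Rosa
So 1 of 6 rows is dropped.

SQL:
SELECT a.title, b.name AS agent
FROM tickets a
INNER JOIN agents b ON a.agent_id = b.id

Result:
title          | agent 
---------------+-------
Stale cache    | Victor
Memory leak    | Rosa  
Slow page load | Victor
Off by one     | Victor
Wrong timezone | Rosa  


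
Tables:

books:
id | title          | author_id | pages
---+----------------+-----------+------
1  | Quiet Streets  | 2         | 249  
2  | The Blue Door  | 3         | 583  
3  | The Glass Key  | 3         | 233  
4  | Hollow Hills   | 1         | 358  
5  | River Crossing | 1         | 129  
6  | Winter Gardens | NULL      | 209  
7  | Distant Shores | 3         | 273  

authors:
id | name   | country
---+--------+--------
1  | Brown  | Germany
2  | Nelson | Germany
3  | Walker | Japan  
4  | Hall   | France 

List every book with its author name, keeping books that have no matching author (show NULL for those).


LEFT JOIN keeps every row from books (the left table); where author_id has no match in authors, the author columns become NULL. Walk through each book:
  - book 1 (Quiet Streets): author_id=2 -> matches Nelson
  - book 2 (The Blue Door): author_id=3 -> matches Walker
  - book 3 (The Glass Key): author_id=3 -> matches Walker
  - book 4 (Hollow Hills): author_id=1 -> matches Brown
  - book 5 (River Crossing): author_id=1 -> matches Brown
  - book 6 (Winter Gardens): author_id=NULL, no match -> kept with NULL
  - book 7 (Distant Shores): author_id=3 -> matches Walker
All 7 rows appear; 1 has NULL author.

SQL:
SELECT a.title, b.name AS author
FROM books a
LEFT JOIN authors b ON a.author_id = b.id

Result:
title          | author
---------------+-------
Quiet Streets  | Nelson
The Blue Door  | Walker
The Glass Key  | Walker
Hollow Hills   | Brown 
River Crossing | Brown 
Winter Gardens | NULL  
Distant Shores | Walker


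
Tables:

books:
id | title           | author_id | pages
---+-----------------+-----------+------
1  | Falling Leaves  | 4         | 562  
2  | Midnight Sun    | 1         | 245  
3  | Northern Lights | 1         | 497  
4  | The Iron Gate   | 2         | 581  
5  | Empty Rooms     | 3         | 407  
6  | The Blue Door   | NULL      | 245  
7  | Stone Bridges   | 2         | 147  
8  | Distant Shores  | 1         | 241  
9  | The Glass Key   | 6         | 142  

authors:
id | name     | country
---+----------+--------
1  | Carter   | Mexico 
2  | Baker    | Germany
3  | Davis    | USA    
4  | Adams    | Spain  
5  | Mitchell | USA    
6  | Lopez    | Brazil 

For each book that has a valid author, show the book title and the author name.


INNER JOIN keeps only books rows whose author_id matches an id in authors. Walk through each book:
  - book 1 (Falling Leaves): author_id=4 -> matches Adams
  - book 2 (Midnight Sun): author_id=1 -> matches Carter
  - book 3 (Northern Lights): author_id=1 -> matches Carter
  - book 4 (The Iron Gate): author_id=2 -> matches Baker
  - book 5 (Empty Rooms): author_id=3 -> matches Davis
  - book 6 (The Blue Door): author_id=NULL, no match -> dropped
  - book 7 (Stone Bridges): author_id=2 -> matches Baker
  - book 8 (Distant Shores): author_id=1 -> matches Carter
  - book 9 (The Glass Key): author_id=6 -> matches Lopez
So 1 of 9 rows is dropped.

SQL:
SELECT a.title, b.name AS author
FROM books a
INNER JOIN authors b ON a.author_id = b.id

Result:
title           | author
----------------+-------
Falling Leaves  | Adams 
Midnight Sun    | Carter
Northern Lights | Carter
The Iron Gate   | Baker 
Empty Rooms     | Davis 
Stone Bridges   | Baker 
Distant Shores  | Carter
The Glass Key   | Lopez 


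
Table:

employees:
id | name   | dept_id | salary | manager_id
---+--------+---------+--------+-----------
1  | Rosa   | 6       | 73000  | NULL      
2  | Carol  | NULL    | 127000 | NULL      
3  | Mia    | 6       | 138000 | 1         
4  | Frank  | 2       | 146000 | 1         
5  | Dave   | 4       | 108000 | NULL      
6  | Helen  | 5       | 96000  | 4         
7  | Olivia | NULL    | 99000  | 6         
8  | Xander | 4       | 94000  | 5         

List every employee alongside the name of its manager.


This is a self-join: employees is joined to a second copy of itself, matching each row's manager_id to another row's id. Use LEFT JOIN so rows with manager_id=NULL are kept.
  - employee 1 (Rosa): manager_id=NULL -> NULL
  - employee 2 (Carol): manager_id=NULL -> NULL
  - employee 3 (Mia): manager_id=1 -> Rosa
  - employee 4 (Frank): manager_id=1 -> Rosa
  - employee 5 (Dave): manager_id=NULL -> NULL
  - employee 6 (Helen): manager_id=4 -> Frank
  - employee 7 (Olivia): manager_id=6 -> Helen
  - employee 8 (Xander): manager_id=5 -> Dave

SQL:
SELECT a.name AS item, b.name AS manager
FROM employees a
LEFT JOIN employees b ON a.manager_id = b.id

Result:
item   | manager
-------+--------
Rosa   | NULL   
Carol  | NULL   
Mia    | Rosa   
Frank  | Rosa   
Dave   | NULL   
Helen  | Frank  
Olivia | Helen  
Xander | Dave   


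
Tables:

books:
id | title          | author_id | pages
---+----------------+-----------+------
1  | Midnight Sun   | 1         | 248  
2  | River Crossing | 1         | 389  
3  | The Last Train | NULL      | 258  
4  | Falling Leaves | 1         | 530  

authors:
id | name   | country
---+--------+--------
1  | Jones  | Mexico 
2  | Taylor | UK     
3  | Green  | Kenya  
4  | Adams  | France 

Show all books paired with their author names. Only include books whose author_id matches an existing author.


INNER JOIN keeps only books rows whose author_id matches an id in authors. Walk through each book:
  - book 1 (Midnight Sun): author_id=1 -> matches Jones
  - book 2 (River Crossing): author_id=1 -> matches Jones
  - book 3 (The Last Train): author_id=NULL, no match -> dropped
  - book 4 (Falling Leaves): author_id=1 -> matches Jones
So 1 of 4 rows is dropped.

SQL:
SELECT a.title, b.name AS author
FROM books a
INNER JOIN authors b ON a.author_id = b.id

Result:
title          | author
---------------+-------
Midnight Sun   | Jones 
River Crossing | Jones 
Falling Leaves | Jones 


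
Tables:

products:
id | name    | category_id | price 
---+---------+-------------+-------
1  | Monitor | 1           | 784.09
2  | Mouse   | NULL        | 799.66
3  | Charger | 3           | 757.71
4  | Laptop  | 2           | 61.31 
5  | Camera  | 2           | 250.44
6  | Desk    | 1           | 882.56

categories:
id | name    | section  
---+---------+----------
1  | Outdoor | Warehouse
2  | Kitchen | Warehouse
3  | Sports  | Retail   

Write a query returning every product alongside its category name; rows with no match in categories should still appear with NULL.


LEFT JOIN keeps every row from products (the left table); where category_id has no match in categories, the category columns become NULL. Walk through each product:
  - product 1 (Monitor): category_id=1 -> matches Outdoor
  - product 2 (Mouse): category_id=NULL, no match -> kept with NULL
  - product 3 (Charger): category_id=3 -> matches Sports
  - product 4 (Laptop): category_id=2 -> matches Kitchen
  - product 5 (Camera): category_id=2 -> matches Kitchen
  - product 6 (Desk): category_id=1 -> matches Outdoor
All 6 rows appear; 1 has NULL category.

SQL:
SELECT a.name, b.name AS category
FROM products a
LEFT JOIN categories b ON a.category_id = b.id

Result:
name    | category
--------+---------
Monitor | Outdoor 
Mouse   | NULL    
Charger | Sports  
Laptop  | Kitchen 
Camera  | Kitchen 
Desk    | Outdoor 


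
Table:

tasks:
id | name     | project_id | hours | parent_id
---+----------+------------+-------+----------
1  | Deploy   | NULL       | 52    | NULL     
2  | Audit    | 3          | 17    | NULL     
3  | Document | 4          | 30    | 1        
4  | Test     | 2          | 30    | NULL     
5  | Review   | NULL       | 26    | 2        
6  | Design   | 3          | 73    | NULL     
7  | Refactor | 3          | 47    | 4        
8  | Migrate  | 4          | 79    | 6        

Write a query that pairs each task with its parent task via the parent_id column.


This is a self-join: tasks is joined to a second copy of itself, matching each row's parent_id to another row's id. Use LEFT JOIN so rows with parent_id=NULL are kept.
  - task 1 (Deploy): parent_id=NULL -> NULL
  - task 2 (Audit): parent_id=NULL -> NULL
  - task 3 (Document): parent_id=1 -> Deploy
  - task 4 (Test): parent_id=NULL -> NULL
  - task 5 (Review): parent_id=2 -> Audit
  - task 6 (Design): parent_id=NULL -> NULL
  - task 7 (Refactor): parent_id=4 -> Test
  - task 8 (Migrate): parent_id=6 -> Design

SQL:
SELECT a.name AS item, b.name AS parent
FROM tasks a
LEFT JOIN tasks b ON a.parent_id = b.id

Result:
item     | parent
---------+-------
Deploy   | NULL  
Audit    | NULL  
Document | Deploy
Test     | NULL  
Review   | Audit 
Design   | NULL  
Refactor | Test  
Migrate  | Design


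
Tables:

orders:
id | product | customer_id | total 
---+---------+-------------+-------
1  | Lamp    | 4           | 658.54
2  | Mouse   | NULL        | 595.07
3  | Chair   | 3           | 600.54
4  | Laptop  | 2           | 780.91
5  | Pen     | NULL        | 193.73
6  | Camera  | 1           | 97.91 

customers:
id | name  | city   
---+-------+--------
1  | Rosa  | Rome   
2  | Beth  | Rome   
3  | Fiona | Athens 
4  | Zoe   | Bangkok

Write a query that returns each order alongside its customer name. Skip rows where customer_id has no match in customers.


INNER JOIN keeps only orders rows whose customer_id matches an id in customers. Walk through each order:
  - order 1 (Lamp): customer_id=4 -> matches Zoe
  - order 2 (Mouse): customer_id=NULL, no match -> dropped
  - order 3 (Chair): customer_id=3 -> matches Fiona
  - order 4 (Laptop): customer_id=2 -> matches Beth
  - order 5 (Pen): customer_id=NULL, no match -> dropped
  - order 6 (Camera): customer_id=1 -> matches Rosa
So 2 of 6 rows are dropped.

SQL:
SELECT a.product, b.name AS customer
FROM orders a
INNER JOIN customers b ON a.customer_id = b.id

Result:
product | customer
--------+---------
Lamp    | Zoe     
Chair   | Fiona   
Laptop  | Beth    
Camera  | Rosa    


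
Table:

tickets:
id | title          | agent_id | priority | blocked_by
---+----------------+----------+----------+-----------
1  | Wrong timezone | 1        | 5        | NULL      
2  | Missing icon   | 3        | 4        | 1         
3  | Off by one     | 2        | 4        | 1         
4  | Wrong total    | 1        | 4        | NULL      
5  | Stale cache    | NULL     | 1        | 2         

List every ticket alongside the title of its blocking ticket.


This is a self-join: tickets is joined to a second copy of itself, matching each row's blocked_by to another row's id. Use LEFT JOIN so rows with blocked_by=NULL are kept.
  - ticket 1 (Wrong timezone): blocked_by=NULL -> NULL
  - ticket 2 (Missing icon): blocked_by=1 -> Wrong timezone
  - ticket 3 (Off by one): blocked_by=1 -> Wrong timezone
  - ticket 4 (Wrong total): blocked_by=NULL -> NULL
  - ticket 5 (Stale cache): blocked_by=2 -> Missing icon

SQL:
SELECT a.title AS item, b.title AS blocked_by
FROM tickets a
LEFT JOIN tickets b ON a.blocked_by = b.id

Result:
item           | blocked_by    
---------------+---------------
Wrong timezone | NULL          
Missing icon   | Wrong timezone
Off by one     | Wrong timezone
Wrong total    | NULL          
Stale cache    | Missing icon  


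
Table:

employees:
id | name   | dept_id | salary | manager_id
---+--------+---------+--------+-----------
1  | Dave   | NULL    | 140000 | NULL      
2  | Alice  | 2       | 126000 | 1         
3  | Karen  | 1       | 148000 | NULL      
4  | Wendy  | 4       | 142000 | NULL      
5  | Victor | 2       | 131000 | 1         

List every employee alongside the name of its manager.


This is a self-join: employees is joined to a second copy of itself, matching each row's manager_id to another row's id. Use LEFT JOIN so rows with manager_id=NULL are kept.
  - employee 1 (Dave): manager_id=NULL -> NULL
  - employee 2 (Alice): manager_id=1 -> Dave
  - employee 3 (Karen): manager_id=NULL -> NULL
  - employee 4 (Wendy): manager_id=NULL -> NULL
  - employee 5 (Victor): manager_id=1 -> Dave

SQL:
SELECT a.name AS item, b.name AS manager
FROM employees a
LEFT JOIN employees b ON a.manager_id = b.id

Result:
item   | manager
-------+--------
Dave   | NULL   
Alice  | Dave   
Karen  | NULL   
Wendy  | NULL   
Victor | Dave   


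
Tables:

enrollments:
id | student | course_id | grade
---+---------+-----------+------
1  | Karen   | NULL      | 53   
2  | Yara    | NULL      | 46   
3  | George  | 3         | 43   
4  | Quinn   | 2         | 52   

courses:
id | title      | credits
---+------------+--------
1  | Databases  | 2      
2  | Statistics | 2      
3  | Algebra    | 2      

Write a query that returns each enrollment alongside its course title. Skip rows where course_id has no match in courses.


INNER JOIN keeps only enrollments rows whose course_id matches an id in courses. Walk through each enrollment:
  - enrollment 1 (Karen): course_id=NULL, no match -> dropped
  - enrollment 2 (Yara): course_id=NULL, no match -> dropped
  - enrollment 3 (George): course_id=3 -> matches Algebra
  - enrollment 4 (Quinn): course_id=2 -> matches Statistics
So 2 of 4 rows are dropped.

SQL:
SELECT a.student, b.title AS course
FROM enrollments a
INNER JOIN courses b ON a.course_id = b.id

Result:
student | course    
--------+-----------
George  | Algebra   
Quinn   | Statistics


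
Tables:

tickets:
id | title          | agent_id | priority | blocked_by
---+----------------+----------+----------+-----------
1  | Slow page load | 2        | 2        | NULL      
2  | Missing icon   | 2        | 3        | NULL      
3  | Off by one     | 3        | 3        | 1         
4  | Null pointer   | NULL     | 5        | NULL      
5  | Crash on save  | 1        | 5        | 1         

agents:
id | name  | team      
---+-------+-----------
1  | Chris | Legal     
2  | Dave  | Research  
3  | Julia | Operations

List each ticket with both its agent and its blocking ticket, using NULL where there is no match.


Two LEFT JOINs from the same base table tickets: one to agents via agent_id, one to tickets itself via blocked_by. Both are LEFT so every ticket is preserved.
Match against agents:
  - ticket 1 (Slow page load): agent_id=2 -> matches Dave
  - ticket 2 (Missing icon): agent_id=2 -> matches Dave
  - ticket 3 (Off by one): agent_id=3 -> matches Julia
  - ticket 4 (Null pointer): agent_id=NULL, no match -> kept with NULL
  - ticket 5 (Crash on save): agent_id=1 -> matches Chris
Match against tickets (self):
  - ticket 1 (Slow page load): blocked_by=NULL -> NULL
  - ticket 2 (Missing icon): blocked_by=NULL -> NULL
  - ticket 3 (Off by one): blocked_by=1 -> Slow page load
  - ticket 4 (Null pointer): blocked_by=NULL -> NULL
  - ticket 5 (Crash on save): blocked_by=1 -> Slow page load

SQL:
SELECT a.title, b.name AS agent, c.title AS blocked_by
FROM tickets a
LEFT JOIN agents b ON a.agent_id = b.id
LEFT JOIN tickets c ON a.blocked_by = c.id

Result:
title          | agent | blocked_by    
---------------+-------+---------------
Slow page load | Dave  | NULL          
Missing icon   | Dave  | NULL          
Off by one     | Julia | Slow page load
Null pointer   | NULL  | NULL          
Crash on save  | Chris | Slow page load


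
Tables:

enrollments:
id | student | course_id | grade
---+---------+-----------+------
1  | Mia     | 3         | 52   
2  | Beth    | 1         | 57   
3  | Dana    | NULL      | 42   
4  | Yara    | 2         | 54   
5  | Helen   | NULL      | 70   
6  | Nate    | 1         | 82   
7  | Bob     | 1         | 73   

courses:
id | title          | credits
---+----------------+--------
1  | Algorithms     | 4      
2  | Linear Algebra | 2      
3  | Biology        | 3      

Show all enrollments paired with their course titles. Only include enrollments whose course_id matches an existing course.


INNER JOIN keeps only enrollments rows whose course_id matches an id in courses. Walk through each enrollment:
  - enrollment 1 (Mia): course_id=3 -> matches Biology
  - enrollment 2 (Beth): course_id=1 -> matches Algorithms
  - enrollment 3 (Dana): course_id=NULL, no match -> dropped
  - enrollment 4 (Yara): course_id=2 -> matches Linear Algebra
  - enrollment 5 (Helen): course_id=NULL, no match -> dropped
  - enrollment 6 (Nate): course_id=1 -> matches Algorithms
  - enrollment 7 (Bob): course_id=1 -> matches Algorithms
So 2 of 7 rows are dropped.

SQL:
SELECT a.student, b.title AS course
FROM enrollments a
INNER JOIN courses b ON a.course_id = b.id

Result:
student | course        
--------+---------------
Mia     | Biology       
Beth    | Algorithms    
Yara    | Linear Algebra
Nate    | Algorithms    
Bob     | Algorithms    


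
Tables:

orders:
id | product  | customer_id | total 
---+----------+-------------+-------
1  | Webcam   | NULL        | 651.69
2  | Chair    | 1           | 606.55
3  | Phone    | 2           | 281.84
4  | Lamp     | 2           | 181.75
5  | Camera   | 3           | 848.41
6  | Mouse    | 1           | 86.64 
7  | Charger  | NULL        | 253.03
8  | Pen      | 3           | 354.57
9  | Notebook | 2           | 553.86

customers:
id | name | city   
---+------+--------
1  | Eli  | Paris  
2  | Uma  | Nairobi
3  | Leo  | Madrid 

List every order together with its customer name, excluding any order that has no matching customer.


INNER JOIN keeps only orders rows whose customer_id matches an id in customers. Walk through each order:
  - order 1 (Webcam): customer_id=NULL, no match -> dropped
  - order 2 (Chair): customer_id=1 -> matches Eli
  - order 3 (Phone): customer_id=2 -> matches Uma
  - order 4 (Lamp): customer_id=2 -> matches Uma
  - order 5 (Camera): customer_id=3 -> matches Leo
  - order 6 (Mouse): customer_id=1 -> matches Eli
  - order 7 (Charger): customer_id=NULL, no match -> dropped
  - order 8 (Pen): customer_id=3 -> matches Leo
  - order 9 (Notebook): customer_id=2 -> matches Uma
So 2 of 9 rows are dropped.

SQL:
SELECT a.product, b.name AS customer
FROM orders a
INNER JOIN customers b ON a.customer_id = b.id

Result:
product  | customer
---------+---------
Chair    | Eli     
Phone    | Uma     
Lamp     | Uma     
Camera   | Leo     
Mouse    | Eli     
Pen      | Leo     
Notebook | Uma     


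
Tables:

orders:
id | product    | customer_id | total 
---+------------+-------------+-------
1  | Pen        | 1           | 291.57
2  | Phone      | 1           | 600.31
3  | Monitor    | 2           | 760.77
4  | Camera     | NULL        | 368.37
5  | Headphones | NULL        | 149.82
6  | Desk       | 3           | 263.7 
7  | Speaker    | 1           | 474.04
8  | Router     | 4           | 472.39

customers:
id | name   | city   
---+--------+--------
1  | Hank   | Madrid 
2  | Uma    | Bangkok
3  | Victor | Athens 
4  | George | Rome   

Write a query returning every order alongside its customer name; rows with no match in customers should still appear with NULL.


LEFT JOIN keeps every row from orders (the left table); where customer_id has no match in customers, the customer columns become NULL. Walk through each order:
  - order 1 (Pen): customer_id=1 -> matches Hank
  - order 2 (Phone): customer_id=1 -> matches Hank
  - order 3 (Monitor): customer_id=2 -> matches Uma
  - order 4 (Camera): customer_id=NULL, no match -> kept with NULL
  - order 5 (Headphones): customer_id=NULL, no match -> kept with NULL
  - order 6 (Desk): customer_id=3 -> matches Victor
  - order 7 (Speaker): customer_id=1 -> matches Hank
  - order 8 (Router): customer_id=4 -> matches George
All 8 rows appear; 2 have NULL customer.

SQL:
SELECT a.product, b.name AS customer
FROM orders a
LEFT JOIN customers b ON a.customer_id = b.id

Result:
product    | customer
-----------+---------
Pen        | Hank    
Phone      | Hank    
Monitor    | Uma     
Camera     | NULL    
Headphones | NULL    
Desk       | Victor  
Speaker    | Hank    
Router     | George  
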